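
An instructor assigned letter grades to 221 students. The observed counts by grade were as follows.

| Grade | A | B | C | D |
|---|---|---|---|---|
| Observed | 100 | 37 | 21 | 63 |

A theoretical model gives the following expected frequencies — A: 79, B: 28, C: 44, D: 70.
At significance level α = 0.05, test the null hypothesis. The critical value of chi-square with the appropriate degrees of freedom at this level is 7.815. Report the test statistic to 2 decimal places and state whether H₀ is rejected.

cat         O        E   (O−E)²/E
A         100       79      5.582
B          37       28      2.893
C          21       44     12.023
D          63       70      0.700
Sum = 21.20
df = 3. Since 21.20 > 7.815, we reject H₀.

21.20; reject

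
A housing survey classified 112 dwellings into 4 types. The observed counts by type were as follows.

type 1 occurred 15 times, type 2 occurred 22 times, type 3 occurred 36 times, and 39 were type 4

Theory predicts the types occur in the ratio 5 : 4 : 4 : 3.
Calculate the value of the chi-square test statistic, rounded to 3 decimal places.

Ratio total = 16. Expected counts: 112×5/16 = 35, 112×4/16 = 28, 112×4/16 = 28, 112×3/16 = 21.
χ² = (15−35)²/35 + (22−28)²/28 + (36−28)²/28 + (39−21)²/21
   = 11.4286 + 1.2857 + 2.2857 + 15.4286
Sum = 30.429

30.429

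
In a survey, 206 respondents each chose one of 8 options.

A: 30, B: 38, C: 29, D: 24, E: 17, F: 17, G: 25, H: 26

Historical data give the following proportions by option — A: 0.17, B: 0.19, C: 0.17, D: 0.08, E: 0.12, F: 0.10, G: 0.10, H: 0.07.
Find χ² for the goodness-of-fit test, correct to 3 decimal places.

Expected counts E_i = n·p_i: 206×0.17 = 35.02, 206×0.19 = 39.14, 206×0.17 = 35.02, 206×0.08 = 16.48, 206×0.12 = 24.72, 206×0.10 = 20.6, 206×0.10 = 20.6, 206×0.07 = 14.42.
A: (30 − 35.02)²/35.02 = 25.2004/35.02 = 0.7196
B: (38 − 39.14)²/39.14 = 1.2996/39.14 = 0.0332
C: (29 − 35.02)²/35.02 = 36.2404/35.02 = 1.0348
D: (24 − 16.48)²/16.48 = 56.5504/16.48 = 3.4315
E: (17 − 24.72)²/24.72 = 59.5984/24.72 = 2.4109
F: (17 − 20.6)²/20.6 = 12.96/20.6 = 0.6291
G: (25 − 20.6)²/20.6 = 19.36/20.6 = 0.9398
H: (26 − 14.42)²/14.42 = 134.0964/14.42 = 9.2993
Sum = 18.498

18.498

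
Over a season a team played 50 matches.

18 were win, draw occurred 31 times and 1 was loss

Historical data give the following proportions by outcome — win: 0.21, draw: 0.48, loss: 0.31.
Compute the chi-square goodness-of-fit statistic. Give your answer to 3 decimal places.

Expected counts E_i = n·p_i: 50×0.21 = 10.5, 50×0.48 = 24, 50×0.31 = 15.5.
χ² = (18−10.5)²/10.5 + (31−24)²/24 + (1−15.5)²/15.5
   = 5.3571 + 2.0417 + 13.5645
Sum = 20.963

20.963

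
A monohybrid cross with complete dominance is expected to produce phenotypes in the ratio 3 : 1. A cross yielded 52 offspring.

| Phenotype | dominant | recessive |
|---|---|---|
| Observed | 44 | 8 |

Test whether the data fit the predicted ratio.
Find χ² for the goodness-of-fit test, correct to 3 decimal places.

2.564

Ratio total = 4. Expected counts: 52×3/4 = 39, 52×1/4 = 13.
cat            O        E   (O−E)²/E
dominant      44       39     0.6410
recessive      8       13     1.9231
Sum = 2.564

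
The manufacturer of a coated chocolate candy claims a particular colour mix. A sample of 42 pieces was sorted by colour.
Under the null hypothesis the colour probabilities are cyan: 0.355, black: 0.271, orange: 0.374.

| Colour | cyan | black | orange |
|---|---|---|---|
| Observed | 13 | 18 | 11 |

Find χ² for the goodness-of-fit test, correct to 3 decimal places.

5.504

Expected counts E_i = n·p_i: 42×0.355 = 14.91, 42×0.271 = 11.382, 42×0.374 = 15.708.
χ² = (13−14.91)²/14.91 + (18−11.382)²/11.382 + (11−15.708)²/15.708
   = 0.2447 + 3.8480 + 1.4111
Sum = 5.504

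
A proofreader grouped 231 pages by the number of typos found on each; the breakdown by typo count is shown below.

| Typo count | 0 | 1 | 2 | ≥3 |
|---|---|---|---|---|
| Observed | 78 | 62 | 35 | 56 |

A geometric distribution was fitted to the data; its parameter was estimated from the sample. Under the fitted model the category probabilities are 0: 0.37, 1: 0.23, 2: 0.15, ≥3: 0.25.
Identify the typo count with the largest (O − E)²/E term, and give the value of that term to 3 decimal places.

Expected counts E_i = n·p_i: 231×0.37 = 85.47, 231×0.23 = 53.13, 231×0.15 = 34.65, 231×0.25 = 57.75.
χ² = (78−85.47)²/85.47 + (62−53.13)²/53.13 + (35−34.65)²/34.65 + (56−57.75)²/57.75
   = 0.6529 + 1.4808 + 0.0035 + 0.0530
The largest term is for 1: 1.481.

1, 1.481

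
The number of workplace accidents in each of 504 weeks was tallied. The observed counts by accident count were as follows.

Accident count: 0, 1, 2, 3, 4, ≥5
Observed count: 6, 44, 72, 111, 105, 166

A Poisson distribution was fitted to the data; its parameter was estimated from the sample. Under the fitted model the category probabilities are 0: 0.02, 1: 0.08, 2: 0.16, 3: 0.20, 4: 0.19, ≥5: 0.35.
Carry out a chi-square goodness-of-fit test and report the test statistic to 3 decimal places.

Expected counts E_i = n·p_i: 504×0.02 = 10.08, 504×0.08 = 40.32, 504×0.16 = 80.64, 504×0.20 = 100.8, 504×0.19 = 95.76, 504×0.35 = 176.4.
cat         O        E   (O−E)²/E
0           6    10.08     1.6514
1          44    40.32     0.3359
2          72    80.64     0.9257
3         111    100.8     1.0321
4         105    95.76     0.8916
≥5        166    176.4     0.6132
Sum = 5.450

5.450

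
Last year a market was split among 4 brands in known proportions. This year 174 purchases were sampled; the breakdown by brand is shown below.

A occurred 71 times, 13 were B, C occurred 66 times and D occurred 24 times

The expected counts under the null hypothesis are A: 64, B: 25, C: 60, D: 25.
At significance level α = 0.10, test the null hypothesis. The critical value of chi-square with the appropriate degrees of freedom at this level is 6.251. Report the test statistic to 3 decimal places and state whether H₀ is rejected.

7.166; reject

cat         O        E   (O−E)²/E
A          71       64     0.7656
B          13       25     5.7600
C          66       60     0.6000
D          24       25     0.0400
Sum = 7.166
df = 3. Since 7.166 > 6.251, we reject H₀.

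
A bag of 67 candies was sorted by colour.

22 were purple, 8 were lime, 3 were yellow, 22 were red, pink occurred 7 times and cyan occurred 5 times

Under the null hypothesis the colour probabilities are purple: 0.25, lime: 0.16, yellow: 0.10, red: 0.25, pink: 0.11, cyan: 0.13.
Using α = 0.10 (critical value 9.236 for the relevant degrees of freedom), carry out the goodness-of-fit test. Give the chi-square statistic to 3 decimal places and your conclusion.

7.623; do not reject

Expected counts E_i = n·p_i: 67×0.25 = 16.75, 67×0.16 = 10.72, 67×0.10 = 6.7, 67×0.25 = 16.75, 67×0.11 = 7.37, 67×0.13 = 8.71.
purple: (22 − 16.75)²/16.75 = 27.5625/16.75 = 1.6455
lime: (8 − 10.72)²/10.72 = 7.3984/10.72 = 0.6901
yellow: (3 − 6.7)²/6.7 = 13.69/6.7 = 2.0433
red: (22 − 16.75)²/16.75 = 27.5625/16.75 = 1.6455
pink: (7 − 7.37)²/7.37 = 0.1369/7.37 = 0.0186
cyan: (5 − 8.71)²/8.71 = 13.7641/8.71 = 1.5803
Sum = 7.623
df = 5. Since 7.623 < 9.236, we do not reject H₀.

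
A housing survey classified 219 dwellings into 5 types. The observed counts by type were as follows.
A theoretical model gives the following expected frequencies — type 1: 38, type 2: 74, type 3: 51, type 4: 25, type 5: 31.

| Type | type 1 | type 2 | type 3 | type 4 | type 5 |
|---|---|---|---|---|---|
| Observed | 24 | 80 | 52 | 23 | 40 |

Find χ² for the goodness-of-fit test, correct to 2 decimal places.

χ² = (24−38)²/38 + (80−74)²/74 + (52−51)²/51 + (23−25)²/25 + (40−31)²/31
   = 5.158 + 0.486 + 0.020 + 0.160 + 2.613
Sum = 8.44

8.44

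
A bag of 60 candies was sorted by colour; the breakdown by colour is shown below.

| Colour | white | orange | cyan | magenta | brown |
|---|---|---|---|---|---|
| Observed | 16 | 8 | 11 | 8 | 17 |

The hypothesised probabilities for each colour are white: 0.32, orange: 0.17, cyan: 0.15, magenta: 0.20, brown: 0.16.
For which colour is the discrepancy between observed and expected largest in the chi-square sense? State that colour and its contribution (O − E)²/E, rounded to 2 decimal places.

Expected counts E_i = n·p_i: 60×0.32 = 19.2, 60×0.17 = 10.2, 60×0.15 = 9, 60×0.20 = 12, 60×0.16 = 9.6.
χ² = (16−19.2)²/19.2 + (8−10.2)²/10.2 + (11−9)²/9 + (8−12)²/12 + (17−9.6)²/9.6
   = 0.533 + 0.475 + 0.444 + 1.333 + 5.704
The largest term is for brown: 5.70.

brown, 5.70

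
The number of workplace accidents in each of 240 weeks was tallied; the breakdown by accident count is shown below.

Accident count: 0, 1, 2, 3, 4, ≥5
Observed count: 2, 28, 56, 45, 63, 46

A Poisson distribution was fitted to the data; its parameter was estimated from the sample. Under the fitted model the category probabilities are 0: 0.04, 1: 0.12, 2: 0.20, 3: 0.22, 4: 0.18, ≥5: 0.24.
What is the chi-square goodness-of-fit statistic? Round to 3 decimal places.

19.936

Expected counts E_i = n·p_i: 240×0.04 = 9.6, 240×0.12 = 28.8, 240×0.20 = 48, 240×0.22 = 52.8, 240×0.18 = 43.2, 240×0.24 = 57.6.
0: (2 − 9.6)²/9.6 = 57.76/9.6 = 6.0167
1: (28 − 28.8)²/28.8 = 0.64/28.8 = 0.0222
2: (56 − 48)²/48 = 64/48 = 1.3333
3: (45 − 52.8)²/52.8 = 60.84/52.8 = 1.1523
4: (63 − 43.2)²/43.2 = 392.04/43.2 = 9.0750
≥5: (46 − 57.6)²/57.6 = 134.56/57.6 = 2.3361
Sum = 19.936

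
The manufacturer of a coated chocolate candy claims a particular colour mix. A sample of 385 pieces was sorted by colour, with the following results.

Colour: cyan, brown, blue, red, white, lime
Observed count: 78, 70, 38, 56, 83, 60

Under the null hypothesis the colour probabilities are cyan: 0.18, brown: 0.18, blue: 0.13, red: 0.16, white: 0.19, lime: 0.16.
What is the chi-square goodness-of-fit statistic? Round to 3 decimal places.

5.877

Expected counts E_i = n·p_i: 385×0.18 = 69.3, 385×0.18 = 69.3, 385×0.13 = 50.05, 385×0.16 = 61.6, 385×0.19 = 73.15, 385×0.16 = 61.6.
cyan: (78 − 69.3)²/69.3 = 75.69/69.3 = 1.0922
brown: (70 − 69.3)²/69.3 = 0.49/69.3 = 0.0071
blue: (38 − 50.05)²/50.05 = 145.2025/50.05 = 2.9011
red: (56 − 61.6)²/61.6 = 31.36/61.6 = 0.5091
white: (83 − 73.15)²/73.15 = 97.0225/73.15 = 1.3263
lime: (60 − 61.6)²/61.6 = 2.56/61.6 = 0.0416
Sum = 5.877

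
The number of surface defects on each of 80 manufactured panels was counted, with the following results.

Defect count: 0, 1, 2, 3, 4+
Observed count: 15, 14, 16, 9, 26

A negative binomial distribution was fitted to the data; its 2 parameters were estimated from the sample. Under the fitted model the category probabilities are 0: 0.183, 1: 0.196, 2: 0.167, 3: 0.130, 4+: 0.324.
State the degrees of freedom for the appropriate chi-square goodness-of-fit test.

2

There are k = 5 categories and 2 parameters estimated from the data, so df = 5 − 1 − 2 = 2.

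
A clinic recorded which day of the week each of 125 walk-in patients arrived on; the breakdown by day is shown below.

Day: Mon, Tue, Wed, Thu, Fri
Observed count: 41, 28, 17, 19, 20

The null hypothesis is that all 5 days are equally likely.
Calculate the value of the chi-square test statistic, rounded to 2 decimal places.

Expected count for each of the 5 categories: 125/5 = 25.
Mon: (41 − 25)²/25 = 256/25 = 10.240
Tue: (28 − 25)²/25 = 9/25 = 0.360
Wed: (17 − 25)²/25 = 64/25 = 2.560
Thu: (19 − 25)²/25 = 36/25 = 1.440
Fri: (20 − 25)²/25 = 25/25 = 1.000
Sum = 15.60

15.60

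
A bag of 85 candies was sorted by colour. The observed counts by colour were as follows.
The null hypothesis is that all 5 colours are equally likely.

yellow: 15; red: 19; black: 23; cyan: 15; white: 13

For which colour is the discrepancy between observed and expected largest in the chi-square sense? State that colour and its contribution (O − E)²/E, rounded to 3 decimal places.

black, 2.118

Under H₀ each category has probability 1/5, so each expected count is 85/5 = 17.
cat         O        E   (O−E)²/E
yellow     15       17     0.2353
red        19       17     0.2353
black      23       17     2.1176
cyan       15       17     0.2353
white      13       17     0.9412
The largest term is for black: 2.118.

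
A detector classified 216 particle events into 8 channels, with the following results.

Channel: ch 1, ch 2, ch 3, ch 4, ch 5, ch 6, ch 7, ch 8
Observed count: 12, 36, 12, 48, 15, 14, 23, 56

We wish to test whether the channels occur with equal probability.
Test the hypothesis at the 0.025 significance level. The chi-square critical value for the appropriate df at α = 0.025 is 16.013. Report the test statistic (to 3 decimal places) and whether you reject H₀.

79.333; reject

Expected count for each of the 8 categories: 216/8 = 27.
χ² = (12−27)²/27 + (36−27)²/27 + (12−27)²/27 + (48−27)²/27 + (15−27)²/27 + (14−27)²/27 + (23−27)²/27 + (56−27)²/27
   = 8.3333 + 3.0000 + 8.3333 + 16.3333 + 5.3333 + 6.2593 + 0.5926 + 31.1481
Sum = 79.333
df = 7. Since 79.333 > 16.013, we reject H₀.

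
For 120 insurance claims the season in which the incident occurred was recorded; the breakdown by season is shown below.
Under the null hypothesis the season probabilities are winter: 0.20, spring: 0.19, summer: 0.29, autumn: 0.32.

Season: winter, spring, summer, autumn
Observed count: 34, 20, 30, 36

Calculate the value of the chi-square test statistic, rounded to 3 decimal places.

Expected counts E_i = n·p_i: 120×0.20 = 24, 120×0.19 = 22.8, 120×0.29 = 34.8, 120×0.32 = 38.4.
winter: (34 − 24)²/24 = 100/24 = 4.1667
spring: (20 − 22.8)²/22.8 = 7.84/22.8 = 0.3439
summer: (30 − 34.8)²/34.8 = 23.04/34.8 = 0.6621
autumn: (36 − 38.4)²/38.4 = 5.76/38.4 = 0.1500
Sum = 5.323

5.323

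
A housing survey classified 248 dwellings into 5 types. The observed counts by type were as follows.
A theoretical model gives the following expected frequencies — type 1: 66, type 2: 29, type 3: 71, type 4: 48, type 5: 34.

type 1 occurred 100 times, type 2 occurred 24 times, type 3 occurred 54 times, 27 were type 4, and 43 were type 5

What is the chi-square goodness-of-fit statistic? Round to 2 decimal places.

34.02

type 1: (100 − 66)²/66 = 1156/66 = 17.515
type 2: (24 − 29)²/29 = 25/29 = 0.862
type 3: (54 − 71)²/71 = 289/71 = 4.070
type 4: (27 − 48)²/48 = 441/48 = 9.188
type 5: (43 − 34)²/34 = 81/34 = 2.382
Sum = 34.02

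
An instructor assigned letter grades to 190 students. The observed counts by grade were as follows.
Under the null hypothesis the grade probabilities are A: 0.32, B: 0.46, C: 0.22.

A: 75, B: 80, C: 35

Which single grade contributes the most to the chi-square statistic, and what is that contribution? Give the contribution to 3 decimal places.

A, 3.316

Expected counts E_i = n·p_i: 190×0.32 = 60.8, 190×0.46 = 87.4, 190×0.22 = 41.8.
A: (75 − 60.8)²/60.8 = 201.64/60.8 = 3.3164
B: (80 − 87.4)²/87.4 = 54.76/87.4 = 0.6265
C: (35 − 41.8)²/41.8 = 46.24/41.8 = 1.1062
The largest term is for A: 3.316.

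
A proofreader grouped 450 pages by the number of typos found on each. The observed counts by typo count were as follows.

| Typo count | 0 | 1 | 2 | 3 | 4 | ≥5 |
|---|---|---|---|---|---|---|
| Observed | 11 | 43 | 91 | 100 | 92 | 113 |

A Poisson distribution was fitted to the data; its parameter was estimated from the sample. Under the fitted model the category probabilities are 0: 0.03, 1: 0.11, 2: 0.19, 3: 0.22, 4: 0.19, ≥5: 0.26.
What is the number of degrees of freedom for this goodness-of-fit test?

4

There are k = 6 categories and 1 parameter estimated from the data, so df = 6 − 1 − 1 = 4.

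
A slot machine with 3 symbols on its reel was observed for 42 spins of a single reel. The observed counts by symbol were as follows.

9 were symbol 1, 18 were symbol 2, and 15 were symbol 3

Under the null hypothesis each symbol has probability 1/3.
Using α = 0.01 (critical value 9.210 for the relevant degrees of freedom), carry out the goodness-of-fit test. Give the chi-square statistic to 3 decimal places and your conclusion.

Under H₀ each category has probability 1/3, so each expected count is 42/3 = 14.
symbol 1: (9 − 14)²/14 = 25/14 = 1.7857
symbol 2: (18 − 14)²/14 = 16/14 = 1.1429
symbol 3: (15 − 14)²/14 = 1/14 = 0.0714
Sum = 3.000
df = 2. Since 3.000 < 9.210, we do not reject H₀.

3.000; do not reject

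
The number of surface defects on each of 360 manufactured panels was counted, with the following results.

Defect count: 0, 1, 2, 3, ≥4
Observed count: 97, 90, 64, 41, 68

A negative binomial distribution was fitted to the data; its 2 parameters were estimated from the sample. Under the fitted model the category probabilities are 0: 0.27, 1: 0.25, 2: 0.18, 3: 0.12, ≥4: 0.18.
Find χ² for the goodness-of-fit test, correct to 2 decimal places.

Expected counts E_i = n·p_i: 360×0.27 = 97.2, 360×0.25 = 90, 360×0.18 = 64.8, 360×0.12 = 43.2, 360×0.18 = 64.8.
cat         O        E   (O−E)²/E
0          97     97.2      0.000
1          90       90      0.000
2          64     64.8      0.010
3          41     43.2      0.112
≥4         68     64.8      0.158
Sum = 0.28

0.28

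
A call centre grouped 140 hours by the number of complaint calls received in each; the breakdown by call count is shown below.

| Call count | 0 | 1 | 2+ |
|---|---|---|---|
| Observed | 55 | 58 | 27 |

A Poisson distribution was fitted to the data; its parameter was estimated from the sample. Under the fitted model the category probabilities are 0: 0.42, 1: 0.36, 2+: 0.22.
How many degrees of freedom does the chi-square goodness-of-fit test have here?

1

There are k = 3 categories and 1 parameter estimated from the data, so df = 3 − 1 − 1 = 1.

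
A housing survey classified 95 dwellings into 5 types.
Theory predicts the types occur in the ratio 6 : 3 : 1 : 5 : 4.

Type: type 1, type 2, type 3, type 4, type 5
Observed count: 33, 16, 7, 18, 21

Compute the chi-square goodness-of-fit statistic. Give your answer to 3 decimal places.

Ratio total = 19. Expected counts: 95×6/19 = 30, 95×3/19 = 15, 95×1/19 = 5, 95×5/19 = 25, 95×4/19 = 20.
type 1: (33 − 30)²/30 = 9/30 = 0.3000
type 2: (16 − 15)²/15 = 1/15 = 0.0667
type 3: (7 − 5)²/5 = 4/5 = 0.8000
type 4: (18 − 25)²/25 = 49/25 = 1.9600
type 5: (21 − 20)²/20 = 1/20 = 0.0500
Sum = 3.177

3.177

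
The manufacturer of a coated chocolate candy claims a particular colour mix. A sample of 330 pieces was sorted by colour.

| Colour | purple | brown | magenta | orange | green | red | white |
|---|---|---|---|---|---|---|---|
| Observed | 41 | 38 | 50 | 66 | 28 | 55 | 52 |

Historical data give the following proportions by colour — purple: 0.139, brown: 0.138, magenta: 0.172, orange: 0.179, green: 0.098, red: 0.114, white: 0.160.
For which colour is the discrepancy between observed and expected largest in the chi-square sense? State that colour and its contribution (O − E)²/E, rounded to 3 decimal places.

Expected counts E_i = n·p_i: 330×0.139 = 45.87, 330×0.138 = 45.54, 330×0.172 = 56.76, 330×0.179 = 59.07, 330×0.098 = 32.34, 330×0.114 = 37.62, 330×0.160 = 52.8.
χ² = (41−45.87)²/45.87 + (38−45.54)²/45.54 + (50−56.76)²/56.76 + (66−59.07)²/59.07 + (28−32.34)²/32.34 + (55−37.62)²/37.62 + (52−52.8)²/52.8
   = 0.5170 + 1.2484 + 0.8051 + 0.8130 + 0.5824 + 8.0294 + 0.0121
The largest term is for red: 8.029.

red, 8.029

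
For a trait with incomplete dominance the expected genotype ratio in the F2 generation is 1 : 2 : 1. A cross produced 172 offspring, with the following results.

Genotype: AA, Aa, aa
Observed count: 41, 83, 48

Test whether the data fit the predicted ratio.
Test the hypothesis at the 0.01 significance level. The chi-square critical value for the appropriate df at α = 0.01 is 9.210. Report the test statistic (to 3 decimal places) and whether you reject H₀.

Ratio total = 4. Expected counts: 172×1/4 = 43, 172×2/4 = 86, 172×1/4 = 43.
AA: (41 − 43)²/43 = 4/43 = 0.0930
Aa: (83 − 86)²/86 = 9/86 = 0.1047
aa: (48 − 43)²/43 = 25/43 = 0.5814
Sum = 0.779
df = 2. Since 0.779 < 9.210, we do not reject H₀.

0.779; do not reject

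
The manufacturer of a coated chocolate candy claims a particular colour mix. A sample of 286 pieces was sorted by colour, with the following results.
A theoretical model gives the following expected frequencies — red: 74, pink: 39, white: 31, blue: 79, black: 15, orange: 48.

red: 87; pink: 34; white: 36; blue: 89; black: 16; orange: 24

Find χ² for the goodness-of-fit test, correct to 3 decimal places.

χ² = (87−74)²/74 + (34−39)²/39 + (36−31)²/31 + (89−79)²/79 + (16−15)²/15 + (24−48)²/48
   = 2.2838 + 0.6410 + 0.8065 + 1.2658 + 0.0667 + 12.0000
Sum = 17.064

17.064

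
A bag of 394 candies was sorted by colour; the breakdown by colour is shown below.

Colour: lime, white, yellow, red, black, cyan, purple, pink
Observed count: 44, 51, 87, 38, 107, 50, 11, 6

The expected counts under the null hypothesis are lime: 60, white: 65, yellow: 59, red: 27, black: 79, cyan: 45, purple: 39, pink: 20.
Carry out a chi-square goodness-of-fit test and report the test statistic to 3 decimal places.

65.434

cat         O        E   (O−E)²/E
lime       44       60     4.2667
white      51       65     3.0154
yellow     87       59    13.2881
red        38       27     4.4815
black     107       79     9.9241
cyan       50       45     0.5556
purple     11       39    20.1026
pink        6       20     9.8000
Sum = 65.434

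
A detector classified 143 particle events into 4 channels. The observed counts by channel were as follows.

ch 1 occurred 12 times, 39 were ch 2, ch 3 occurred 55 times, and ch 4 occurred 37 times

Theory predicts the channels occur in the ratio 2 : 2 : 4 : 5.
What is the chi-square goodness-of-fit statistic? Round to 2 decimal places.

Ratio total = 13. Expected counts: 143×2/13 = 22, 143×2/13 = 22, 143×4/13 = 44, 143×5/13 = 55.
ch 1: (12 − 22)²/22 = 100/22 = 4.545
ch 2: (39 − 22)²/22 = 289/22 = 13.136
ch 3: (55 − 44)²/44 = 121/44 = 2.750
ch 4: (37 − 55)²/55 = 324/55 = 5.891
Sum = 26.32

26.32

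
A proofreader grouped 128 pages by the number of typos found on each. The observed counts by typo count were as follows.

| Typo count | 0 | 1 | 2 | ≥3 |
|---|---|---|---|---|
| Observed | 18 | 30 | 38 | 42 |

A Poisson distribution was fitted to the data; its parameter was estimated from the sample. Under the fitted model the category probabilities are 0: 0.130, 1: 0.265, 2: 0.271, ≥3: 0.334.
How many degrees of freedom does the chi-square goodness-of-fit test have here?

There are k = 4 categories and 1 parameter estimated from the data, so df = 4 − 1 − 1 = 2.

2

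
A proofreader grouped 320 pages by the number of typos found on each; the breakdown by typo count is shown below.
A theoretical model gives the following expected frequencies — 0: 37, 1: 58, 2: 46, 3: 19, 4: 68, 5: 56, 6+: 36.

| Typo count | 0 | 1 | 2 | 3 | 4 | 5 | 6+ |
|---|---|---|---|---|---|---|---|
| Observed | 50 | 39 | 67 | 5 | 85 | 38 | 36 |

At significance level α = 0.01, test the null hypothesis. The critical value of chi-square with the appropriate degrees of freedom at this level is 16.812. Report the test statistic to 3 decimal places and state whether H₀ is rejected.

40.730; reject

χ² = (50−37)²/37 + (39−58)²/58 + (67−46)²/46 + (5−19)²/19 + (85−68)²/68 + (38−56)²/56 + (36−36)²/36
   = 4.5676 + 6.2241 + 9.5870 + 10.3158 + 4.2500 + 5.7857 + 0.0000
Sum = 40.730
df = 6. Since 40.730 > 16.812, we reject H₀.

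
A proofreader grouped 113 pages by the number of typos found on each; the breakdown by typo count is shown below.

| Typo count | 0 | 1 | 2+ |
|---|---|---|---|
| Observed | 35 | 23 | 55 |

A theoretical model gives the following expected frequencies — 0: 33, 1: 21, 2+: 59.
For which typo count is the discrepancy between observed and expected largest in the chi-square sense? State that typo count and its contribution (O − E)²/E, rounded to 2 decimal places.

χ² = (35−33)²/33 + (23−21)²/21 + (55−59)²/59
   = 0.121 + 0.190 + 0.271
The largest term is for 2+: 0.27.

2+, 0.27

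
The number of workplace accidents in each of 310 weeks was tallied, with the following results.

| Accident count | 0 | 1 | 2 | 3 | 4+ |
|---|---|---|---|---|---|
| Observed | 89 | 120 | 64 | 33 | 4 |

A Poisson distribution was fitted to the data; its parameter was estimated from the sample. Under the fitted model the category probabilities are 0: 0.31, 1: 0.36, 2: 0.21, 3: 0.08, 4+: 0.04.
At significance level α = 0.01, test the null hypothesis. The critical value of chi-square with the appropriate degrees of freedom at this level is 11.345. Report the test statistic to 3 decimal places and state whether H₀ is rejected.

9.577; do not reject

Expected counts E_i = n·p_i: 310×0.31 = 96.1, 310×0.36 = 111.6, 310×0.21 = 65.1, 310×0.08 = 24.8, 310×0.04 = 12.4.
cat         O        E   (O−E)²/E
0          89     96.1     0.5246
1         120    111.6     0.6323
2          64     65.1     0.0186
3          33     24.8     2.7113
4+          4     12.4     5.6903
Sum = 9.577
df = 3. Since 9.577 < 11.345, we do not reject H₀.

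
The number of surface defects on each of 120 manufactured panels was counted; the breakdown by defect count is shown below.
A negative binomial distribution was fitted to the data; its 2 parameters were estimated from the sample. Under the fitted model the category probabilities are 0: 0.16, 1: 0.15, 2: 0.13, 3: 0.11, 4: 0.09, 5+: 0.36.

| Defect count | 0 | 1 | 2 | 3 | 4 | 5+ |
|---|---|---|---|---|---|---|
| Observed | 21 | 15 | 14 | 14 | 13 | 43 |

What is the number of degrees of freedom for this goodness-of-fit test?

3

There are k = 6 categories and 2 parameters estimated from the data, so df = 6 − 1 − 2 = 3.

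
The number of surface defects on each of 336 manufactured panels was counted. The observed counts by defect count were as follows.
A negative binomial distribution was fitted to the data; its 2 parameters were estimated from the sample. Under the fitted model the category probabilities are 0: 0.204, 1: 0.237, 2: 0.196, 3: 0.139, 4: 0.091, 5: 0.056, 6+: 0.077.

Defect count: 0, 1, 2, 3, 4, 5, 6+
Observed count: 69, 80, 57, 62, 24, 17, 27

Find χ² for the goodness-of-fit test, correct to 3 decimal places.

Expected counts E_i = n·p_i: 336×0.204 = 68.544, 336×0.237 = 79.632, 336×0.196 = 65.856, 336×0.139 = 46.704, 336×0.091 = 30.576, 336×0.056 = 18.816, 336×0.077 = 25.872.
cat         O        E   (O−E)²/E
0          69   68.544     0.0030
1          80   79.632     0.0017
2          57   65.856     1.1909
3          62   46.704     5.0096
4          24   30.576     1.4143
5          17   18.816     0.1753
6+         27   25.872     0.0492
Sum = 7.844

7.844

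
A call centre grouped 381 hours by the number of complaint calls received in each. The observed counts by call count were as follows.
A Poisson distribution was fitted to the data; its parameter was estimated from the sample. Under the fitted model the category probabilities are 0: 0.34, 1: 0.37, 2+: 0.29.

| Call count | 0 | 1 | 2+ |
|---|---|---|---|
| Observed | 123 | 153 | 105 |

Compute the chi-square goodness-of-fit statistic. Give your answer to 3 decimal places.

Expected counts E_i = n·p_i: 381×0.34 = 129.54, 381×0.37 = 140.97, 381×0.29 = 110.49.
cat         O        E   (O−E)²/E
0         123   129.54     0.3302
1         153   140.97     1.0266
2+        105   110.49     0.2728
Sum = 1.630

1.630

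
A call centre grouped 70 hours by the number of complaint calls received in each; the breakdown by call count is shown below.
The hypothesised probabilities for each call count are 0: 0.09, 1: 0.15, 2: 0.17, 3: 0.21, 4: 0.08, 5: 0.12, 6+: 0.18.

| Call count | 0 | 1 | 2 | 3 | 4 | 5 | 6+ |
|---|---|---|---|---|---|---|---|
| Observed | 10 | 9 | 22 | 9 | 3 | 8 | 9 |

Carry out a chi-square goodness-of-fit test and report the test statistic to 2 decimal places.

Expected counts E_i = n·p_i: 70×0.09 = 6.3, 70×0.15 = 10.5, 70×0.17 = 11.9, 70×0.21 = 14.7, 70×0.08 = 5.6, 70×0.12 = 8.4, 70×0.18 = 12.6.
χ² = (10−6.3)²/6.3 + (9−10.5)²/10.5 + (22−11.9)²/11.9 + (9−14.7)²/14.7 + (3−5.6)²/5.6 + (8−8.4)²/8.4 + (9−12.6)²/12.6
   = 2.173 + 0.214 + 8.572 + 2.210 + 1.207 + 0.019 + 1.029
Sum = 15.42

15.42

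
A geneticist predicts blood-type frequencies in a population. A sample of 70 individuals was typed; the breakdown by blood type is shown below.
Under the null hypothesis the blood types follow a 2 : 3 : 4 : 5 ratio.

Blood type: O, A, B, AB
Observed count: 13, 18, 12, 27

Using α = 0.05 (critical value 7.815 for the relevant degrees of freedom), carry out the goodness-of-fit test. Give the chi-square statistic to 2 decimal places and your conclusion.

4.86; do not reject

Ratio total = 14. Expected counts: 70×2/14 = 10, 70×3/14 = 15, 70×4/14 = 20, 70×5/14 = 25.
cat         O        E   (O−E)²/E
O          13       10      0.900
A          18       15      0.600
B          12       20      3.200
AB         27       25      0.160
Sum = 4.86
df = 3. Since 4.86 < 7.815, we do not reject H₀.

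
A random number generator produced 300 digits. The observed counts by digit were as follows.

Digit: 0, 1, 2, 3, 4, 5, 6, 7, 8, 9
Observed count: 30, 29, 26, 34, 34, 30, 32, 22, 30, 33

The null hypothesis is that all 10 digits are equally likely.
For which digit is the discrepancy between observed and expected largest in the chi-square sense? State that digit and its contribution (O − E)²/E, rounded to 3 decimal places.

7, 2.133

Expected count for each of the 10 categories: 300/10 = 30.
χ² = (30−30)²/30 + (29−30)²/30 + (26−30)²/30 + (34−30)²/30 + (34−30)²/30 + (30−30)²/30 + (32−30)²/30 + (22−30)²/30 + (30−30)²/30 + (33−30)²/30
   = 0.0000 + 0.0333 + 0.5333 + 0.5333 + 0.5333 + 0.0000 + 0.1333 + 2.1333 + 0.0000 + 0.3000
The largest term is for 7: 2.133.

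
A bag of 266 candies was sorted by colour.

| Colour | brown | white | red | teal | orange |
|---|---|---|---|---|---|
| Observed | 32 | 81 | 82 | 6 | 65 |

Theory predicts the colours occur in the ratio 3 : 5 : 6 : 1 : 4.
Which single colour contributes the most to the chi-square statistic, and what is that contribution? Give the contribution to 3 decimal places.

teal, 4.571

Ratio total = 19. Expected counts: 266×3/19 = 42, 266×5/19 = 70, 266×6/19 = 84, 266×1/19 = 14, 266×4/19 = 56.
cat         O        E   (O−E)²/E
brown      32       42     2.3810
white      81       70     1.7286
red        82       84     0.0476
teal        6       14     4.5714
orange     65       56     1.4464
The largest term is for teal: 4.571.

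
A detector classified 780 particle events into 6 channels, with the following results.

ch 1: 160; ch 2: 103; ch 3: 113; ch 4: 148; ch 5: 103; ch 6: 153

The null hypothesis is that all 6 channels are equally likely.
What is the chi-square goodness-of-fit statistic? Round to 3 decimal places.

26.923

Under H₀ each category has probability 1/6, so each expected count is 780/6 = 130.
cat         O        E   (O−E)²/E
ch 1      160      130     6.9231
ch 2      103      130     5.6077
ch 3      113      130     2.2231
ch 4      148      130     2.4923
ch 5      103      130     5.6077
ch 6      153      130     4.0692
Sum = 26.923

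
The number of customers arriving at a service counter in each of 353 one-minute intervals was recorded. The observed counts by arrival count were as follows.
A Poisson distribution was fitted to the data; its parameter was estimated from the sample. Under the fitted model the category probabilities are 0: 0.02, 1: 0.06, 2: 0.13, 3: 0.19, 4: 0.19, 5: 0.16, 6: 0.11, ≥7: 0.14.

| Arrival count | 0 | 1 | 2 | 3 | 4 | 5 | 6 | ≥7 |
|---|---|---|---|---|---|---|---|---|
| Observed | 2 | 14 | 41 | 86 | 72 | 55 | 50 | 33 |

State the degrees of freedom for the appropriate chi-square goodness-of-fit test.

There are k = 8 categories and 1 parameter estimated from the data, so df = 8 − 1 − 1 = 6.

6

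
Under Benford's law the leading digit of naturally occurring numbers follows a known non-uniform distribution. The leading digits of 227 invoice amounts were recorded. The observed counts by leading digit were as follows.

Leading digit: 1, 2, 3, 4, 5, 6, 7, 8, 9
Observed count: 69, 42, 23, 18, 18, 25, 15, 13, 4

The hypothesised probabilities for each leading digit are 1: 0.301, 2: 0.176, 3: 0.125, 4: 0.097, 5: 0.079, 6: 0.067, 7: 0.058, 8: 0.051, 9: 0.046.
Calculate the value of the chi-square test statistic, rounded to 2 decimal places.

12.57

Expected counts E_i = n·p_i: 227×0.301 = 68.327, 227×0.176 = 39.952, 227×0.125 = 28.375, 227×0.097 = 22.019, 227×0.079 = 17.933, 227×0.067 = 15.209, 227×0.058 = 13.166, 227×0.051 = 11.577, 227×0.046 = 10.442.
χ² = (69−68.327)²/68.327 + (42−39.952)²/39.952 + (23−28.375)²/28.375 + (18−22.019)²/22.019 + (18−17.933)²/17.933 + (25−15.209)²/15.209 + (15−13.166)²/13.166 + (13−11.577)²/11.577 + (4−10.442)²/10.442
   = 0.007 + 0.105 + 1.018 + 0.734 + 0.000 + 6.303 + 0.255 + 0.175 + 3.974
Sum = 12.57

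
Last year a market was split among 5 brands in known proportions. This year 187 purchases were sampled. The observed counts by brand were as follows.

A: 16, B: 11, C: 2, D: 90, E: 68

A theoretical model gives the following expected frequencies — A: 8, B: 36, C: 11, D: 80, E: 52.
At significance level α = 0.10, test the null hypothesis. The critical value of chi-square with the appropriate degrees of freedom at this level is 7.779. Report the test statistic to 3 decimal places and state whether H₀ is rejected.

A: (16 − 8)²/8 = 64/8 = 8.0000
B: (11 − 36)²/36 = 625/36 = 17.3611
C: (2 − 11)²/11 = 81/11 = 7.3636
D: (90 − 80)²/80 = 100/80 = 1.2500
E: (68 − 52)²/52 = 256/52 = 4.9231
Sum = 38.898
df = 4. Since 38.898 > 7.779, we reject H₀.

38.898; reject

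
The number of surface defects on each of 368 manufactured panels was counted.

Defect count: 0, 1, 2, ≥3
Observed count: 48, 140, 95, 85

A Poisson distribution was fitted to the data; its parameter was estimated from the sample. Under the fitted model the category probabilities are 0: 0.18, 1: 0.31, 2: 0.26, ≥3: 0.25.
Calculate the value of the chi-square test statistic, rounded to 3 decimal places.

11.449

Expected counts E_i = n·p_i: 368×0.18 = 66.24, 368×0.31 = 114.08, 368×0.26 = 95.68, 368×0.25 = 92.
0: (48 − 66.24)²/66.24 = 332.6976/66.24 = 5.0226
1: (140 − 114.08)²/114.08 = 671.8464/114.08 = 5.8893
2: (95 − 95.68)²/95.68 = 0.4624/95.68 = 0.0048
≥3: (85 − 92)²/92 = 49/92 = 0.5326
Sum = 11.449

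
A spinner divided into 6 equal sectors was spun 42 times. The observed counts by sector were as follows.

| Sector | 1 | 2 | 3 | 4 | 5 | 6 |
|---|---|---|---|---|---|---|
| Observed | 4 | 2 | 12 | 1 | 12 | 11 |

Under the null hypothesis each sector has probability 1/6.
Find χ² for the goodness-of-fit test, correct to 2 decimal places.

Under H₀ each category has probability 1/6, so each expected count is 42/6 = 7.
χ² = (4−7)²/7 + (2−7)²/7 + (12−7)²/7 + (1−7)²/7 + (12−7)²/7 + (11−7)²/7
   = 1.286 + 3.571 + 3.571 + 5.143 + 3.571 + 2.286
Sum = 19.43

19.43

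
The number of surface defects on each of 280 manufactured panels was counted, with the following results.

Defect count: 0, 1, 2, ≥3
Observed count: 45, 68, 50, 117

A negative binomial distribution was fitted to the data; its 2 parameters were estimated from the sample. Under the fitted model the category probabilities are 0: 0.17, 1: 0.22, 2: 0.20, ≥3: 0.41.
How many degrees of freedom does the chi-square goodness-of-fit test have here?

There are k = 4 categories and 2 parameters estimated from the data, so df = 4 − 1 − 2 = 1.

1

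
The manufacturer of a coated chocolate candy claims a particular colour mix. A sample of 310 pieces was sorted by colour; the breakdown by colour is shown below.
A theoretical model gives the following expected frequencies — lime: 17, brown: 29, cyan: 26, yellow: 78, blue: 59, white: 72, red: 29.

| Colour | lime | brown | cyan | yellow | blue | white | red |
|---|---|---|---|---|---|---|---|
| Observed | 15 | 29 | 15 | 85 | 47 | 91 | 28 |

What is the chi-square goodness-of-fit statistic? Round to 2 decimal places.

13.01

lime: (15 − 17)²/17 = 4/17 = 0.235
brown: (29 − 29)²/29 = 0/29 = 0.000
cyan: (15 − 26)²/26 = 121/26 = 4.654
yellow: (85 − 78)²/78 = 49/78 = 0.628
blue: (47 − 59)²/59 = 144/59 = 2.441
white: (91 − 72)²/72 = 361/72 = 5.014
red: (28 − 29)²/29 = 1/29 = 0.034
Sum = 13.01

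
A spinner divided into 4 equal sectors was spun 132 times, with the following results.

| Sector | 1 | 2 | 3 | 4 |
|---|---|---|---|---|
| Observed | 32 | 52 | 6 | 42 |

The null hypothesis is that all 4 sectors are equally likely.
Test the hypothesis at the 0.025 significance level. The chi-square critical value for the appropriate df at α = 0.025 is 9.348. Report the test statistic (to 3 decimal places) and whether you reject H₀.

Expected count for each of the 4 categories: 132/4 = 33.
1: (32 − 33)²/33 = 1/33 = 0.0303
2: (52 − 33)²/33 = 361/33 = 10.9394
3: (6 − 33)²/33 = 729/33 = 22.0909
4: (42 − 33)²/33 = 81/33 = 2.4545
Sum = 35.515
df = 3. Since 35.515 > 9.348, we reject H₀.

35.515; reject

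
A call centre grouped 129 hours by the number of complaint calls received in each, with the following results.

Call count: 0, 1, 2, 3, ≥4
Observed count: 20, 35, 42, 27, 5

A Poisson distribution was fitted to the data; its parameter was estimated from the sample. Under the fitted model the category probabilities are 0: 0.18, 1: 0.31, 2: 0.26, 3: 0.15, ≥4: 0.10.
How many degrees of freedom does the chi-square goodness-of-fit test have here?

3

There are k = 5 categories and 1 parameter estimated from the data, so df = 5 − 1 − 1 = 3.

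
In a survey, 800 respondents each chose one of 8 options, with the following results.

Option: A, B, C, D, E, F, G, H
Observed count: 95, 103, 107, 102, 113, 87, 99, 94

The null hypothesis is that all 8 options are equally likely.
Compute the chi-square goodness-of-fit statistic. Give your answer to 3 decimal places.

Expected count for each of the 8 categories: 800/8 = 100.
cat         O        E   (O−E)²/E
A          95      100     0.2500
B         103      100     0.0900
C         107      100     0.4900
D         102      100     0.0400
E         113      100     1.6900
F          87      100     1.6900
G          99      100     0.0100
H          94      100     0.3600
Sum = 4.620

4.620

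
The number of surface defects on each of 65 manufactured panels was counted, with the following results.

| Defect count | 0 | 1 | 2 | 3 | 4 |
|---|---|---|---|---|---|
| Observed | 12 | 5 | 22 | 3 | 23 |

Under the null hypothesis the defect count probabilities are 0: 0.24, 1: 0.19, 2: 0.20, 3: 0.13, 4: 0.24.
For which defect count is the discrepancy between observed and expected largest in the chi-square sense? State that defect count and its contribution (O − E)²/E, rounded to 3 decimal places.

2, 6.231

Expected counts E_i = n·p_i: 65×0.24 = 15.6, 65×0.19 = 12.35, 65×0.20 = 13, 65×0.13 = 8.45, 65×0.24 = 15.6.
cat         O        E   (O−E)²/E
0          12     15.6     0.8308
1           5    12.35     4.3743
2          22       13     6.2308
3           3     8.45     3.5151
4          23     15.6     3.5103
The largest term is for 2: 6.231.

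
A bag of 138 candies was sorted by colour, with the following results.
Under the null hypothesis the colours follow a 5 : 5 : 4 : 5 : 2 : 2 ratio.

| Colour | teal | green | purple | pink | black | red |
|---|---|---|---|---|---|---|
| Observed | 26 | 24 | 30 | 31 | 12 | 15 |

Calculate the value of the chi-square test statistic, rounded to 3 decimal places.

4.017

Ratio total = 23. Expected counts: 138×5/23 = 30, 138×5/23 = 30, 138×4/23 = 24, 138×5/23 = 30, 138×2/23 = 12, 138×2/23 = 12.
cat         O        E   (O−E)²/E
teal       26       30     0.5333
green      24       30     1.2000
purple     30       24     1.5000
pink       31       30     0.0333
black      12       12     0.0000
red        15       12     0.7500
Sum = 4.017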